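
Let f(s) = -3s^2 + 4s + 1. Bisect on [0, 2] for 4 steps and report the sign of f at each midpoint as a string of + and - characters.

s = 1 gives f = 2, positive; keep [1, 2]
s = 1.5 gives f = 0.25, positive; keep [1.5, 2]
s = 1.75 gives f = -1.1875, negative; keep [1.5, 1.75]
s = 1.625 gives f = -0.4219, negative; keep [1.5, 1.625]

++--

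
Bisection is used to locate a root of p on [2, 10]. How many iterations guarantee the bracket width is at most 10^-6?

23

Width after n steps is 8/2^n. Need 2^n ≥ 8/10^-6 = 8000000.
2^22 = 4194304 < 8000000 ≤ 2^23 = 8388608, so n = 23.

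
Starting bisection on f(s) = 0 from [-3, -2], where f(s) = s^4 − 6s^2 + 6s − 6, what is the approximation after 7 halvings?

midpoint -2.5: f = -19.4375 < 0 → [-3, -2.5]
midpoint -2.75: f = -10.683594 < 0 → [-3, -2.75]
midpoint -2.875: f = -4.523193 < 0 → [-3, -2.875]
midpoint -2.9375: f = -0.9404 < 0 → [-3, -2.9375]
midpoint -2.96875: f = 0.984 > 0 → [-2.96875, -2.9375]
midpoint -2.953125: f = 0.0105 > 0 → [-2.953125, -2.9375]
midpoint -2.9453125: f = -0.4678 < 0 → [-2.953125, -2.9453125]

-2.9453125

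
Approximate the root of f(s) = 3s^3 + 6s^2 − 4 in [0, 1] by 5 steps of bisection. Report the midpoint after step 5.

0.71875

midpoint 0.5: f = -2.125 < 0 → [0.5, 1]
midpoint 0.75: f = 0.640625 > 0 → [0.5, 0.75]
midpoint 0.625: f = -0.923828 < 0 → [0.625, 0.75]
midpoint 0.6875: f = -0.1892 < 0 → [0.6875, 0.75]
midpoint 0.71875: f = 0.2135 > 0 → [0.6875, 0.71875]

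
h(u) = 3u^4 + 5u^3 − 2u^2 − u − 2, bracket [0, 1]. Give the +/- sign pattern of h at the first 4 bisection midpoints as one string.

--+-

m = 0.5, h(m) = -2.1875 (−); new bracket [0.5, 1]
m = 0.75, h(m) = -0.816406 (−); new bracket [0.75, 1]
m = 0.875, h(m) = 0.701904 (+); new bracket [0.75, 0.875]
m = 0.8125, h(m) = -0.1435 (−); new bracket [0.8125, 0.875]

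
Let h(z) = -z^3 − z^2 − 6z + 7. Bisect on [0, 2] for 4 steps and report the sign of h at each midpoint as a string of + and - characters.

-+++

z = 1 gives h = -1, negative; keep [0, 1]
z = 0.5 gives h = 3.625, positive; keep [0.5, 1]
z = 0.75 gives h = 1.515625, positive; keep [0.75, 1]
z = 0.875 gives h = 0.3145, positive; keep [0.875, 1]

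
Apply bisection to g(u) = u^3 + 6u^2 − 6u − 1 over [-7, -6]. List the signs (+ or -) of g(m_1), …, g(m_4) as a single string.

++-+

u = -6.5 gives g = 16.875, positive; keep [-7, -6.5]
u = -6.75 gives g = 5.328125, positive; keep [-7, -6.75]
u = -6.875 gives g = -1.107422, negative; keep [-6.875, -6.75]
u = -6.8125 gives g = 2.1667, positive; keep [-6.875, -6.8125]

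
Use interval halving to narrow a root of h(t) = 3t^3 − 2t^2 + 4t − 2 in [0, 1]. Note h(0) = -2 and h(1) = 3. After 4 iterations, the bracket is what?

[0.5, 0.5625]

midpoint 0.5: h = -0.125 < 0 → [0.5, 1]
midpoint 0.75: h = 1.140625 > 0 → [0.5, 0.75]
midpoint 0.625: h = 0.451172 > 0 → [0.5, 0.625]
midpoint 0.5625: h = 0.1511 > 0 → [0.5, 0.5625]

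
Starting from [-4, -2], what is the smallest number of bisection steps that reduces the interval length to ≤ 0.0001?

15

Width after n steps is 2/2^n. Need 2^n ≥ 2/0.0001 = 20000.
2^14 = 16384 < 20000 ≤ 2^15 = 32768, so n = 15.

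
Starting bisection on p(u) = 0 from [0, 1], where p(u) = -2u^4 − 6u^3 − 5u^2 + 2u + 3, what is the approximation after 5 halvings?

0.65625

m = 0.5, p(m) = 1.875 (+); new bracket [0.5, 1]
m = 0.75, p(m) = -1.476562 (−); new bracket [0.5, 0.75]
m = 0.625, p(m) = 0.526855 (+); new bracket [0.625, 0.75]
m = 0.6875, p(m) = -0.3848 (−); new bracket [0.625, 0.6875]
m = 0.65625, p(m) = 0.0925 (+); new bracket [0.65625, 0.6875]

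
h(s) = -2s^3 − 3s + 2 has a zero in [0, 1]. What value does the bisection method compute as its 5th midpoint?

0.53125

midpoint 0.5: h = 0.25 > 0 → [0.5, 1]
midpoint 0.75: h = -1.09375 < 0 → [0.5, 0.75]
midpoint 0.625: h = -0.363281 < 0 → [0.5, 0.625]
midpoint 0.5625: h = -0.0435 < 0 → [0.5, 0.5625]
midpoint 0.53125: h = 0.1064 > 0 → [0.53125, 0.5625]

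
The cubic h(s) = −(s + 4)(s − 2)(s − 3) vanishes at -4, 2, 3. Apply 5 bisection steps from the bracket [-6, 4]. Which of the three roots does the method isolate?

h(-1) = -36 < 0, so the root lies in [-6, -1]
h(-3.5) = -17.875 < 0, so the root lies in [-6, -3.5]
h(-4.75) = 39.234375 > 0, so the root lies in [-4.75, -3.5]
h(-4.125) = 5.4551 > 0, so the root lies in [-4.125, -3.5]
h(-3.8125) = -7.4246 < 0, so the root lies in [-4.125, -3.8125]

-4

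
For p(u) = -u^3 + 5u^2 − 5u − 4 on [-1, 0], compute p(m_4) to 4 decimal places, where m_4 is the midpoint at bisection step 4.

0.5725

m = -0.5, p(m) = -0.125 (−); new bracket [-1, -0.5]
m = -0.75, p(m) = 2.984375 (+); new bracket [-0.75, -0.5]
m = -0.625, p(m) = 1.322266 (+); new bracket [-0.625, -0.5]
m = -0.5625, p(m) = 0.5725 (+); new bracket [-0.5625, -0.5]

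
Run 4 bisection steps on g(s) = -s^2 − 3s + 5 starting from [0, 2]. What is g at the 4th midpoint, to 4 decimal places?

0.3594

midpoint 1: g = 1 > 0 → [1, 2]
midpoint 1.5: g = -1.75 < 0 → [1, 1.5]
midpoint 1.25: g = -0.3125 < 0 → [1, 1.25]
midpoint 1.125: g = 0.3594 > 0 → [1.125, 1.25]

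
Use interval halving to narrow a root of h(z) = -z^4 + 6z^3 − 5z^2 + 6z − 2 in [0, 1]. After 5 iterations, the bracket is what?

[0.40625, 0.4375]

midpoint 0.5: h = 0.4375 > 0 → [0, 0.5]
midpoint 0.25: h = -0.722656 < 0 → [0.25, 0.5]
midpoint 0.375: h = -0.156494 < 0 → [0.375, 0.5]
midpoint 0.4375: h = 0.1338 > 0 → [0.375, 0.4375]
midpoint 0.40625: h = -0.0127 < 0 → [0.40625, 0.4375]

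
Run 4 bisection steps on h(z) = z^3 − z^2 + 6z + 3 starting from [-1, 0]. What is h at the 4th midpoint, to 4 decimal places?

z = -0.5 gives h = -0.375, negative; keep [-0.5, 0]
z = -0.25 gives h = 1.421875, positive; keep [-0.5, -0.25]
z = -0.375 gives h = 0.556641, positive; keep [-0.5, -0.375]
z = -0.4375 gives h = 0.0999, positive; keep [-0.5, -0.4375]

0.0999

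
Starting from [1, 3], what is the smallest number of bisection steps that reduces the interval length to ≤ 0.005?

Width after n steps is 2/2^n. Need 2^n ≥ 2/0.005 = 400.
2^8 = 256 < 400 ≤ 2^9 = 512, so n = 9.

9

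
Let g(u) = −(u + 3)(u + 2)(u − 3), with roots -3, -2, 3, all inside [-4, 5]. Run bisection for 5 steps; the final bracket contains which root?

3

g(0.5) = 21.875 > 0, so the root lies in [0.5, 5]
g(2.75) = 6.828125 > 0, so the root lies in [2.75, 5]
g(3.875) = -35.341797 < 0, so the root lies in [2.75, 3.875]
g(3.3125) = -10.4797 < 0, so the root lies in [2.75, 3.3125]
g(3.03125) = -0.9483 < 0, so the root lies in [2.75, 3.03125]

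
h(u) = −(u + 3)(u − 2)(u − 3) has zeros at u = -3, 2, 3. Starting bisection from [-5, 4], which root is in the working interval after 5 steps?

-3

midpoint -0.5: h = -21.875 < 0 → [-5, -0.5]
midpoint -2.75: h = -6.828125 < 0 → [-5, -2.75]
midpoint -3.875: h = 35.341797 > 0 → [-3.875, -2.75]
midpoint -3.3125: h = 10.4797 > 0 → [-3.3125, -2.75]
midpoint -3.03125: h = 0.9483 > 0 → [-3.03125, -2.75]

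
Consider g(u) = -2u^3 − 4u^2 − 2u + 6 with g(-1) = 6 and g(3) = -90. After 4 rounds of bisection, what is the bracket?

[0.75, 1]

g(1) = -2 < 0, so the root lies in [-1, 1]
g(0) = 6 > 0, so the root lies in [0, 1]
g(0.5) = 3.75 > 0, so the root lies in [0.5, 1]
g(0.75) = 1.4062 > 0, so the root lies in [0.75, 1]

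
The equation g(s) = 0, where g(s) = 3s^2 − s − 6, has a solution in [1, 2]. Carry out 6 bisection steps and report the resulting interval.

[1.578125, 1.59375]

g(1.5) = -0.75 < 0, so the root lies in [1.5, 2]
g(1.75) = 1.4375 > 0, so the root lies in [1.5, 1.75]
g(1.625) = 0.296875 > 0, so the root lies in [1.5, 1.625]
g(1.5625) = -0.2383 < 0, so the root lies in [1.5625, 1.625]
g(1.59375) = 0.0264 > 0, so the root lies in [1.5625, 1.59375]
g(1.578125) = -0.1067 < 0, so the root lies in [1.578125, 1.59375]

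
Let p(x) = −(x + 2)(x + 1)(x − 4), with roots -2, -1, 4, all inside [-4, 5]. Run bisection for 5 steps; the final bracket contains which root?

midpoint 0.5: p = 13.125 > 0 → [0.5, 5]
midpoint 2.75: p = 22.265625 > 0 → [2.75, 5]
midpoint 3.875: p = 3.580078 > 0 → [3.875, 5]
midpoint 4.4375: p = -15.3142 < 0 → [3.875, 4.4375]
midpoint 4.15625: p = -4.9599 < 0 → [3.875, 4.15625]

4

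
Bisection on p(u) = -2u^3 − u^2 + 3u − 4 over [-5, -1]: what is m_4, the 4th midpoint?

-1.75

midpoint -3: p = 32 > 0 → [-3, -1]
midpoint -2: p = 2 > 0 → [-2, -1]
midpoint -1.5: p = -4 < 0 → [-2, -1.5]
midpoint -1.75: p = -1.5938 < 0 → [-2, -1.75]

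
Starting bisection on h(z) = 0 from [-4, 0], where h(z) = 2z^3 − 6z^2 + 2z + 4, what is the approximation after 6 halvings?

midpoint -2: h = -40 < 0 → [-2, 0]
midpoint -1: h = -6 < 0 → [-1, 0]
midpoint -0.5: h = 1.25 > 0 → [-1, -0.5]
midpoint -0.75: h = -1.7188 < 0 → [-0.75, -0.5]
midpoint -0.625: h = -0.082 < 0 → [-0.625, -0.5]
midpoint -0.5625: h = 0.6206 > 0 → [-0.625, -0.5625]

-0.5625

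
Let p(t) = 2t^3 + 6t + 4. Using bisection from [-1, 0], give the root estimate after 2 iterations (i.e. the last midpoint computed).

p(-0.5) = 0.75 > 0, so the root lies in [-1, -0.5]
p(-0.75) = -1.34375 < 0, so the root lies in [-0.75, -0.5]

-0.75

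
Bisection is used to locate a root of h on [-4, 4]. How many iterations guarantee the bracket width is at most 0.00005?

18

Width after n steps is 8/2^n. Need 2^n ≥ 8/0.00005 = 160000.
2^17 = 131072 < 160000 ≤ 2^18 = 262144, so n = 18.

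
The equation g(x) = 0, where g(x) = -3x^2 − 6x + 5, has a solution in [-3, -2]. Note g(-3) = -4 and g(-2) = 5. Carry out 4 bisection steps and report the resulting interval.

[-2.6875, -2.625]

x = -2.5 gives g = 1.25, positive; keep [-3, -2.5]
x = -2.75 gives g = -1.1875, negative; keep [-2.75, -2.5]
x = -2.625 gives g = 0.078125, positive; keep [-2.75, -2.625]
x = -2.6875 gives g = -0.543, negative; keep [-2.6875, -2.625]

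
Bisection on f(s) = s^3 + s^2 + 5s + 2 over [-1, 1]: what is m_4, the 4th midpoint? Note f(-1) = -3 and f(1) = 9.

m = 0, f(m) = 2 (+); new bracket [-1, 0]
m = -0.5, f(m) = -0.375 (−); new bracket [-0.5, 0]
m = -0.25, f(m) = 0.796875 (+); new bracket [-0.5, -0.25]
m = -0.375, f(m) = 0.2129 (+); new bracket [-0.5, -0.375]

-0.375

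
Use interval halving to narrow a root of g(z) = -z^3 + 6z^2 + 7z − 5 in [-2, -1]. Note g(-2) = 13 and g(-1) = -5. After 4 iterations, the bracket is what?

m = -1.5, g(m) = 1.375 (+); new bracket [-1.5, -1]
m = -1.25, g(m) = -2.421875 (−); new bracket [-1.5, -1.25]
m = -1.375, g(m) = -0.681641 (−); new bracket [-1.5, -1.375]
m = -1.4375, g(m) = 0.3064 (+); new bracket [-1.4375, -1.375]

[-1.4375, -1.375]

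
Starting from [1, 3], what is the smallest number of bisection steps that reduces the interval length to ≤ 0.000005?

19

Width after n steps is 2/2^n. Need 2^n ≥ 2/0.000005 = 400000.
2^18 = 262144 < 400000 ≤ 2^19 = 524288, so n = 19.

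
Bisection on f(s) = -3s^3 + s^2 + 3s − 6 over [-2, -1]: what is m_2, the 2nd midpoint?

midpoint -1.5: f = 1.875 > 0 → [-1.5, -1]
midpoint -1.25: f = -2.328125 < 0 → [-1.5, -1.25]

-1.25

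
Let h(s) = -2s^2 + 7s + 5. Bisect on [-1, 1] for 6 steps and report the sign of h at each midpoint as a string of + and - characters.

++--++

m = 0, h(m) = 5 (+); new bracket [-1, 0]
m = -0.5, h(m) = 1 (+); new bracket [-1, -0.5]
m = -0.75, h(m) = -1.375 (−); new bracket [-0.75, -0.5]
m = -0.625, h(m) = -0.1562 (−); new bracket [-0.625, -0.5]
m = -0.5625, h(m) = 0.4297 (+); new bracket [-0.625, -0.5625]
m = -0.59375, h(m) = 0.1387 (+); new bracket [-0.625, -0.59375]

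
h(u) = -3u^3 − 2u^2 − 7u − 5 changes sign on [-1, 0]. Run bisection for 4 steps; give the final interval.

m = -0.5, h(m) = -1.625 (−); new bracket [-1, -0.5]
m = -0.75, h(m) = 0.390625 (+); new bracket [-0.75, -0.5]
m = -0.625, h(m) = -0.673828 (−); new bracket [-0.75, -0.625]
m = -0.6875, h(m) = -0.158 (−); new bracket [-0.75, -0.6875]

[-0.75, -0.6875]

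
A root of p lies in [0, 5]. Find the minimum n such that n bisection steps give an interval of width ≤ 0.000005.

Width after n steps is 5/2^n. Need 2^n ≥ 5/0.000005 = 1000000.
2^19 = 524288 < 1000000 ≤ 2^20 = 1048576, so n = 20.

20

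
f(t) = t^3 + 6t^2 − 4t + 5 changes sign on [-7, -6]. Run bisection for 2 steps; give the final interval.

midpoint -6.5: f = 9.875 > 0 → [-7, -6.5]
midpoint -6.75: f = -2.171875 < 0 → [-6.75, -6.5]

[-6.75, -6.5]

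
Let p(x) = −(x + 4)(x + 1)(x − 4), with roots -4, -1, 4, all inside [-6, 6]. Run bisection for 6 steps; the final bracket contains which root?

m = 0, p(m) = 16 (+); new bracket [0, 6]
m = 3, p(m) = 28 (+); new bracket [3, 6]
m = 4.5, p(m) = -23.375 (−); new bracket [3, 4.5]
m = 3.75, p(m) = 9.2031 (+); new bracket [3.75, 4.5]
m = 4.125, p(m) = -5.2051 (−); new bracket [3.75, 4.125]
m = 3.9375, p(m) = 2.4495 (+); new bracket [3.9375, 4.125]

4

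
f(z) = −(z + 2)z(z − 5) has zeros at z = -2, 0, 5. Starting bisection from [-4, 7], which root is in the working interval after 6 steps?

5

m = 1.5, f(m) = 18.375 (+); new bracket [1.5, 7]
m = 4.25, f(m) = 19.921875 (+); new bracket [4.25, 7]
m = 5.625, f(m) = -26.806641 (−); new bracket [4.25, 5.625]
m = 4.9375, f(m) = 2.1409 (+); new bracket [4.9375, 5.625]
m = 5.28125, f(m) = -10.8152 (−); new bracket [4.9375, 5.28125]
m = 5.109375, f(m) = -3.973 (−); new bracket [4.9375, 5.109375]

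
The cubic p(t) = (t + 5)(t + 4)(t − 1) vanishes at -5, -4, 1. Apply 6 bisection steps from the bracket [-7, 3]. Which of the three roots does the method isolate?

midpoint -2: p = -18 < 0 → [-2, 3]
midpoint 0.5: p = -12.375 < 0 → [0.5, 3]
midpoint 1.75: p = 29.109375 > 0 → [0.5, 1.75]
midpoint 1.125: p = 3.9238 > 0 → [0.5, 1.125]
midpoint 0.8125: p = -5.2449 < 0 → [0.8125, 1.125]
midpoint 0.96875: p = -0.9268 < 0 → [0.96875, 1.125]

1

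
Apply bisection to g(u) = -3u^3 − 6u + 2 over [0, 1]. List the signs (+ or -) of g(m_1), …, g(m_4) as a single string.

midpoint 0.5: g = -1.375 < 0 → [0, 0.5]
midpoint 0.25: g = 0.453125 > 0 → [0.25, 0.5]
midpoint 0.375: g = -0.408203 < 0 → [0.25, 0.375]
midpoint 0.3125: g = 0.0334 > 0 → [0.3125, 0.375]

-+-+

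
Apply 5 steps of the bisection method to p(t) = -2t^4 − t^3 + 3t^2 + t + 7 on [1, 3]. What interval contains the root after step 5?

t = 2 gives p = -19, negative; keep [1, 2]
t = 1.5 gives p = 1.75, positive; keep [1.5, 2]
t = 1.75 gives p = -6.179688, negative; keep [1.5, 1.75]
t = 1.625 gives p = -1.6899, negative; keep [1.5, 1.625]
t = 1.5625 gives p = 0.1511, positive; keep [1.5625, 1.625]

[1.5625, 1.625]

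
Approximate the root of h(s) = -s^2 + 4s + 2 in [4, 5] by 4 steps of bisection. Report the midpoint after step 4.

4.4375

m = 4.5, h(m) = -0.25 (−); new bracket [4, 4.5]
m = 4.25, h(m) = 0.9375 (+); new bracket [4.25, 4.5]
m = 4.375, h(m) = 0.359375 (+); new bracket [4.375, 4.5]
m = 4.4375, h(m) = 0.0586 (+); new bracket [4.4375, 4.5]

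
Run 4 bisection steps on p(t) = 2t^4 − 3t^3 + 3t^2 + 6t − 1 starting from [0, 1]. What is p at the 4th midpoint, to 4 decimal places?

p(0.5) = 2.5 > 0, so the root lies in [0, 0.5]
p(0.25) = 0.648438 > 0, so the root lies in [0, 0.25]
p(0.125) = -0.208496 < 0, so the root lies in [0.125, 0.25]
p(0.1875) = 0.2132 > 0, so the root lies in [0.125, 0.1875]

0.2132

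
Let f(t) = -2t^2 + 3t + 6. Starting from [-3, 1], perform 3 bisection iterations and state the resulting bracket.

[-1.5, -1]

t = -1 gives f = 1, positive; keep [-3, -1]
t = -2 gives f = -8, negative; keep [-2, -1]
t = -1.5 gives f = -3, negative; keep [-1.5, -1]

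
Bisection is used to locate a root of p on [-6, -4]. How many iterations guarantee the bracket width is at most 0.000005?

Width after n steps is 2/2^n. Need 2^n ≥ 2/0.000005 = 400000.
2^18 = 262144 < 400000 ≤ 2^19 = 524288, so n = 19.

19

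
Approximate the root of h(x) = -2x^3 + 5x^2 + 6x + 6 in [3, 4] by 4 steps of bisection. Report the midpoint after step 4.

3.5625

h(3.5) = 2.5 > 0, so the root lies in [3.5, 4]
h(3.75) = -6.65625 < 0, so the root lies in [3.5, 3.75]
h(3.625) = -1.816406 < 0, so the root lies in [3.5, 3.625]
h(3.5625) = 0.4058 > 0, so the root lies in [3.5625, 3.625]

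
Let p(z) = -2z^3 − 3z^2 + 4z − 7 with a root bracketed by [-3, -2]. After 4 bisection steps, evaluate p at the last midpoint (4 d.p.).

-0.5962

m = -2.5, p(m) = -4.5 (−); new bracket [-3, -2.5]
m = -2.75, p(m) = 0.90625 (+); new bracket [-2.75, -2.5]
m = -2.625, p(m) = -1.996094 (−); new bracket [-2.75, -2.625]
m = -2.6875, p(m) = -0.5962 (−); new bracket [-2.75, -2.6875]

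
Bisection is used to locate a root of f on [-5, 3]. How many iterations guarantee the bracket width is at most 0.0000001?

27

Width after n steps is 8/2^n. Need 2^n ≥ 8/0.0000001 = 80000000.
2^26 = 67108864 < 80000000 ≤ 2^27 = 134217728, so n = 27.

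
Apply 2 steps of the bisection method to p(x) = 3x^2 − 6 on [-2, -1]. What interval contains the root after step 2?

m = -1.5, p(m) = 0.75 (+); new bracket [-1.5, -1]
m = -1.25, p(m) = -1.3125 (−); new bracket [-1.5, -1.25]

[-1.5, -1.25]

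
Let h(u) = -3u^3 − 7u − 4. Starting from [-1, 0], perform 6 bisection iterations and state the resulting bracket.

[-0.515625, -0.5]

midpoint -0.5: h = -0.125 < 0 → [-1, -0.5]
midpoint -0.75: h = 2.515625 > 0 → [-0.75, -0.5]
midpoint -0.625: h = 1.107422 > 0 → [-0.625, -0.5]
midpoint -0.5625: h = 0.4714 > 0 → [-0.5625, -0.5]
midpoint -0.53125: h = 0.1685 > 0 → [-0.53125, -0.5]
midpoint -0.515625: h = 0.0206 > 0 → [-0.515625, -0.5]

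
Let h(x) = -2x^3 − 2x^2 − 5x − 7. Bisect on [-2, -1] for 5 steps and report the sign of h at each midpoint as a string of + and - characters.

x = -1.5 gives h = 2.75, positive; keep [-1.5, -1]
x = -1.25 gives h = 0.03125, positive; keep [-1.25, -1]
x = -1.125 gives h = -1.058594, negative; keep [-1.25, -1.125]
x = -1.1875 gives h = -0.5337, negative; keep [-1.25, -1.1875]
x = -1.21875 gives h = -0.2564, negative; keep [-1.25, -1.21875]

++---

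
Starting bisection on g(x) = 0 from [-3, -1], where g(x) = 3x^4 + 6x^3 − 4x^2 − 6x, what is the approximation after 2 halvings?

-2.5

midpoint -2: g = -4 < 0 → [-3, -2]
midpoint -2.5: g = 13.4375 > 0 → [-2.5, -2]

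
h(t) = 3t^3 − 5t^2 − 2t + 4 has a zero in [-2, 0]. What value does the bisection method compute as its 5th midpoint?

-0.8125

h(-1) = -2 < 0, so the root lies in [-1, 0]
h(-0.5) = 3.375 > 0, so the root lies in [-1, -0.5]
h(-0.75) = 1.421875 > 0, so the root lies in [-1, -0.75]
h(-0.875) = -0.0879 < 0, so the root lies in [-0.875, -0.75]
h(-0.8125) = 0.7151 > 0, so the root lies in [-0.875, -0.8125]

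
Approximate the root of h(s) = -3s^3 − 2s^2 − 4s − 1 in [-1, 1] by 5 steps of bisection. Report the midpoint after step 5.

-0.3125

s = 0 gives h = -1, negative; keep [-1, 0]
s = -0.5 gives h = 0.875, positive; keep [-0.5, 0]
s = -0.25 gives h = -0.078125, negative; keep [-0.5, -0.25]
s = -0.375 gives h = 0.377, positive; keep [-0.375, -0.25]
s = -0.3125 gives h = 0.1462, positive; keep [-0.3125, -0.25]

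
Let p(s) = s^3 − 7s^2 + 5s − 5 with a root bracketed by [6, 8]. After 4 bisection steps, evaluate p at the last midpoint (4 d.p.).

1.4746

p(7) = 30 > 0, so the root lies in [6, 7]
p(6.5) = 6.375 > 0, so the root lies in [6, 6.5]
p(6.25) = -3.046875 < 0, so the root lies in [6.25, 6.5]
p(6.375) = 1.4746 > 0, so the root lies in [6.25, 6.375]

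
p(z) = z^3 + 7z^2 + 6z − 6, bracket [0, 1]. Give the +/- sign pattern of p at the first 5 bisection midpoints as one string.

-++-+

p(0.5) = -1.125 < 0, so the root lies in [0.5, 1]
p(0.75) = 2.859375 > 0, so the root lies in [0.5, 0.75]
p(0.625) = 0.728516 > 0, so the root lies in [0.5, 0.625]
p(0.5625) = -0.2322 < 0, so the root lies in [0.5625, 0.625]
p(0.59375) = 0.2396 > 0, so the root lies in [0.5625, 0.59375]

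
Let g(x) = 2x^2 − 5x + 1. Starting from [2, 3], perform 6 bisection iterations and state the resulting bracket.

[2.265625, 2.28125]

x = 2.5 gives g = 1, positive; keep [2, 2.5]
x = 2.25 gives g = -0.125, negative; keep [2.25, 2.5]
x = 2.375 gives g = 0.40625, positive; keep [2.25, 2.375]
x = 2.3125 gives g = 0.1328, positive; keep [2.25, 2.3125]
x = 2.28125 gives g = 0.002, positive; keep [2.25, 2.28125]
x = 2.265625 gives g = -0.062, negative; keep [2.265625, 2.28125]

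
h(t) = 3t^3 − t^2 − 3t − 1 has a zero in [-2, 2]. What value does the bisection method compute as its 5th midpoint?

1.375

m = 0, h(m) = -1 (−); new bracket [0, 2]
m = 1, h(m) = -2 (−); new bracket [1, 2]
m = 1.5, h(m) = 2.375 (+); new bracket [1, 1.5]
m = 1.25, h(m) = -0.4531 (−); new bracket [1.25, 1.5]
m = 1.375, h(m) = 0.7832 (+); new bracket [1.25, 1.375]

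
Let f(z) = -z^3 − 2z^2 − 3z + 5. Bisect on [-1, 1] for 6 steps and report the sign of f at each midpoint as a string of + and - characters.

m = 0, f(m) = 5 (+); new bracket [0, 1]
m = 0.5, f(m) = 2.875 (+); new bracket [0.5, 1]
m = 0.75, f(m) = 1.203125 (+); new bracket [0.75, 1]
m = 0.875, f(m) = 0.1738 (+); new bracket [0.875, 1]
m = 0.9375, f(m) = -0.3943 (−); new bracket [0.875, 0.9375]
m = 0.90625, f(m) = -0.1056 (−); new bracket [0.875, 0.90625]

++++--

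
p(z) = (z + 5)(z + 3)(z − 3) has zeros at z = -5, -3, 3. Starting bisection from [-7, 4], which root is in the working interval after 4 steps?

z = -1.5 gives p = -23.625, negative; keep [-1.5, 4]
z = 1.25 gives p = -46.484375, negative; keep [1.25, 4]
z = 2.625 gives p = -16.083984, negative; keep [2.625, 4]
z = 3.3125 gives p = 16.3977, positive; keep [2.625, 3.3125]

3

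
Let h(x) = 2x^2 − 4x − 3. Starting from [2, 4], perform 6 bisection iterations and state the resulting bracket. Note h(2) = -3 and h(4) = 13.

midpoint 3: h = 3 > 0 → [2, 3]
midpoint 2.5: h = -0.5 < 0 → [2.5, 3]
midpoint 2.75: h = 1.125 > 0 → [2.5, 2.75]
midpoint 2.625: h = 0.2812 > 0 → [2.5, 2.625]
midpoint 2.5625: h = -0.1172 < 0 → [2.5625, 2.625]
midpoint 2.59375: h = 0.0801 > 0 → [2.5625, 2.59375]

[2.5625, 2.59375]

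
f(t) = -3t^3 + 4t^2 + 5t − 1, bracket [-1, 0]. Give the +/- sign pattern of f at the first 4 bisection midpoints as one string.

---+

m = -0.5, f(m) = -2.125 (−); new bracket [-1, -0.5]
m = -0.75, f(m) = -1.234375 (−); new bracket [-1, -0.75]
m = -0.875, f(m) = -0.302734 (−); new bracket [-1, -0.875]
m = -0.9375, f(m) = 0.3 (+); new bracket [-0.9375, -0.875]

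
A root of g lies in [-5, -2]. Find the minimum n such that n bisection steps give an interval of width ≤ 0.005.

10

Width after n steps is 3/2^n. Need 2^n ≥ 3/0.005 = 600.
2^9 = 512 < 600 ≤ 2^10 = 1024, so n = 10.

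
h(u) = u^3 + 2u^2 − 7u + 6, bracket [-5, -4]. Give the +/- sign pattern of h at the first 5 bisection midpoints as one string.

---+-

h(-4.5) = -13.125 < 0, so the root lies in [-4.5, -4]
h(-4.25) = -4.890625 < 0, so the root lies in [-4.25, -4]
h(-4.125) = -1.283203 < 0, so the root lies in [-4.125, -4]
h(-4.0625) = 0.3982 > 0, so the root lies in [-4.125, -4.0625]
h(-4.09375) = -0.4325 < 0, so the root lies in [-4.09375, -4.0625]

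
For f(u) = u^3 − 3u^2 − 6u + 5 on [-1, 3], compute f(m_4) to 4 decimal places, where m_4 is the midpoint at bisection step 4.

-0.7656

m = 1, f(m) = -3 (−); new bracket [-1, 1]
m = 0, f(m) = 5 (+); new bracket [0, 1]
m = 0.5, f(m) = 1.375 (+); new bracket [0.5, 1]
m = 0.75, f(m) = -0.7656 (−); new bracket [0.5, 0.75]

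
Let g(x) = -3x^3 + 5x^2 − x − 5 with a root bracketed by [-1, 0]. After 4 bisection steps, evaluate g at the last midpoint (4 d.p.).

0.7224

x = -0.5 gives g = -2.875, negative; keep [-1, -0.5]
x = -0.75 gives g = -0.171875, negative; keep [-1, -0.75]
x = -0.875 gives g = 1.712891, positive; keep [-0.875, -0.75]
x = -0.8125 gives g = 0.7224, positive; keep [-0.8125, -0.75]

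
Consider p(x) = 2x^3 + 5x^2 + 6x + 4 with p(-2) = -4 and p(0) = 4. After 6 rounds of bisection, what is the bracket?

m = -1, p(m) = 1 (+); new bracket [-2, -1]
m = -1.5, p(m) = -0.5 (−); new bracket [-1.5, -1]
m = -1.25, p(m) = 0.40625 (+); new bracket [-1.5, -1.25]
m = -1.375, p(m) = 0.0039 (+); new bracket [-1.5, -1.375]
m = -1.4375, p(m) = -0.2339 (−); new bracket [-1.4375, -1.375]
m = -1.40625, p(m) = -0.1116 (−); new bracket [-1.40625, -1.375]

[-1.40625, -1.375]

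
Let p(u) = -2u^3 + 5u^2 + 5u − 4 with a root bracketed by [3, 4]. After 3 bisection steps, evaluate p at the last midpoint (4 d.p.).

-0.5820

midpoint 3.5: p = -11 < 0 → [3, 3.5]
midpoint 3.25: p = -3.59375 < 0 → [3, 3.25]
midpoint 3.125: p = -0.582031 < 0 → [3, 3.125]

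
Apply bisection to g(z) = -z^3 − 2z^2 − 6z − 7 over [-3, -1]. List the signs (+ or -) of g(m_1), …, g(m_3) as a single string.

g(-2) = 5 > 0, so the root lies in [-2, -1]
g(-1.5) = 0.875 > 0, so the root lies in [-1.5, -1]
g(-1.25) = -0.671875 < 0, so the root lies in [-1.5, -1.25]

++-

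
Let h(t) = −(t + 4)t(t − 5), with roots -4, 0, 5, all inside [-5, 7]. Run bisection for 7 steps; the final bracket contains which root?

t = 1 gives h = 20, positive; keep [1, 7]
t = 4 gives h = 32, positive; keep [4, 7]
t = 5.5 gives h = -26.125, negative; keep [4, 5.5]
t = 4.75 gives h = 10.3906, positive; keep [4.75, 5.5]
t = 5.125 gives h = -5.8457, negative; keep [4.75, 5.125]
t = 4.9375 gives h = 2.7581, positive; keep [4.9375, 5.125]
t = 5.03125 gives h = -1.42, negative; keep [4.9375, 5.03125]

5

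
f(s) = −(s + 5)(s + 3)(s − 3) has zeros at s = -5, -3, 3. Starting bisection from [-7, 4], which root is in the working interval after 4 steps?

3

s = -1.5 gives f = 23.625, positive; keep [-1.5, 4]
s = 1.25 gives f = 46.484375, positive; keep [1.25, 4]
s = 2.625 gives f = 16.083984, positive; keep [2.625, 4]
s = 3.3125 gives f = -16.3977, negative; keep [2.625, 3.3125]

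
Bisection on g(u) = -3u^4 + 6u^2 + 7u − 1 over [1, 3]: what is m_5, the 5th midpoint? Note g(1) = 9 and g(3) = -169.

m = 2, g(m) = -11 (−); new bracket [1, 2]
m = 1.5, g(m) = 7.8125 (+); new bracket [1.5, 2]
m = 1.75, g(m) = 1.488281 (+); new bracket [1.75, 2]
m = 1.875, g(m) = -3.8601 (−); new bracket [1.75, 1.875]
m = 1.8125, g(m) = -0.9783 (−); new bracket [1.75, 1.8125]

1.8125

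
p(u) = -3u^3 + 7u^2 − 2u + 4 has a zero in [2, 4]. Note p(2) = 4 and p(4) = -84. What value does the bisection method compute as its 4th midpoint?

2.375

u = 3 gives p = -20, negative; keep [2, 3]
u = 2.5 gives p = -4.125, negative; keep [2, 2.5]
u = 2.25 gives p = 0.765625, positive; keep [2.25, 2.5]
u = 2.375 gives p = -1.4551, negative; keep [2.25, 2.375]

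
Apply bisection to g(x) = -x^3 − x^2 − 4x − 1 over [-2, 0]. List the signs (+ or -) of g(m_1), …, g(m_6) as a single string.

++-+++

g(-1) = 3 > 0, so the root lies in [-1, 0]
g(-0.5) = 0.875 > 0, so the root lies in [-0.5, 0]
g(-0.25) = -0.046875 < 0, so the root lies in [-0.5, -0.25]
g(-0.375) = 0.4121 > 0, so the root lies in [-0.375, -0.25]
g(-0.3125) = 0.1829 > 0, so the root lies in [-0.3125, -0.25]
g(-0.28125) = 0.0681 > 0, so the root lies in [-0.28125, -0.25]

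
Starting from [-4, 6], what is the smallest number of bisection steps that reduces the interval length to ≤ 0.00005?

18

Width after n steps is 10/2^n. Need 2^n ≥ 10/0.00005 = 200000.
2^17 = 131072 < 200000 ≤ 2^18 = 262144, so n = 18.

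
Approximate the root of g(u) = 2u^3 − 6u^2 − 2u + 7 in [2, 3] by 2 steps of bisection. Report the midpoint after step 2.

2.75

u = 2.5 gives g = -4.25, negative; keep [2.5, 3]
u = 2.75 gives g = -2.28125, negative; keep [2.75, 3]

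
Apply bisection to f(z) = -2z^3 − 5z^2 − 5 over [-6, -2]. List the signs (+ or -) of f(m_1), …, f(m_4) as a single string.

++--

f(-4) = 43 > 0, so the root lies in [-4, -2]
f(-3) = 4 > 0, so the root lies in [-3, -2]
f(-2.5) = -5 < 0, so the root lies in [-3, -2.5]
f(-2.75) = -1.2188 < 0, so the root lies in [-3, -2.75]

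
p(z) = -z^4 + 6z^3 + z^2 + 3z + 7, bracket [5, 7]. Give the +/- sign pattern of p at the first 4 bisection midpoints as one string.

z = 6 gives p = 61, positive; keep [6, 7]
z = 6.5 gives p = -68.5625, negative; keep [6, 6.5]
z = 6.25 gives p = 3.777344, positive; keep [6.25, 6.5]
z = 6.375 gives p = -30.3909, negative; keep [6.25, 6.375]

+-+-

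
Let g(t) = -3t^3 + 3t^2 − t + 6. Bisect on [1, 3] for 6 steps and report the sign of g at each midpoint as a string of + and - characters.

-+--+-

g(2) = -8 < 0, so the root lies in [1, 2]
g(1.5) = 1.125 > 0, so the root lies in [1.5, 2]
g(1.75) = -2.640625 < 0, so the root lies in [1.5, 1.75]
g(1.625) = -0.5762 < 0, so the root lies in [1.5, 1.625]
g(1.5625) = 0.3176 > 0, so the root lies in [1.5625, 1.625]
g(1.59375) = -0.1182 < 0, so the root lies in [1.5625, 1.59375]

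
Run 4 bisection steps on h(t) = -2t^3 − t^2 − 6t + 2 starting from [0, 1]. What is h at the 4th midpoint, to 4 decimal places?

-0.0337

h(0.5) = -1.5 < 0, so the root lies in [0, 0.5]
h(0.25) = 0.40625 > 0, so the root lies in [0.25, 0.5]
h(0.375) = -0.496094 < 0, so the root lies in [0.25, 0.375]
h(0.3125) = -0.0337 < 0, so the root lies in [0.25, 0.3125]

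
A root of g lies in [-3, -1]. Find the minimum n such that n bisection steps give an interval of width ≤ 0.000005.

Width after n steps is 2/2^n. Need 2^n ≥ 2/0.000005 = 400000.
2^18 = 262144 < 400000 ≤ 2^19 = 524288, so n = 19.

19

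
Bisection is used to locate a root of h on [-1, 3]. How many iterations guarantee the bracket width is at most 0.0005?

13

Width after n steps is 4/2^n. Need 2^n ≥ 4/0.0005 = 8000.
2^12 = 4096 < 8000 ≤ 2^13 = 8192, so n = 13.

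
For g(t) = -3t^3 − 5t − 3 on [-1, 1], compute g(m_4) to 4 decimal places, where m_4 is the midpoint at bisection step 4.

0.8574

t = 0 gives g = -3, negative; keep [-1, 0]
t = -0.5 gives g = -0.125, negative; keep [-1, -0.5]
t = -0.75 gives g = 2.015625, positive; keep [-0.75, -0.5]
t = -0.625 gives g = 0.8574, positive; keep [-0.625, -0.5]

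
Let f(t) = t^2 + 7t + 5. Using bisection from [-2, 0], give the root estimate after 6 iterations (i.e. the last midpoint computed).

-0.78125

midpoint -1: f = -1 < 0 → [-1, 0]
midpoint -0.5: f = 1.75 > 0 → [-1, -0.5]
midpoint -0.75: f = 0.3125 > 0 → [-1, -0.75]
midpoint -0.875: f = -0.3594 < 0 → [-0.875, -0.75]
midpoint -0.8125: f = -0.0273 < 0 → [-0.8125, -0.75]
midpoint -0.78125: f = 0.1416 > 0 → [-0.8125, -0.78125]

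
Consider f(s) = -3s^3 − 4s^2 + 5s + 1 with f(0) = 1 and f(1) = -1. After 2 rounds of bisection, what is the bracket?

m = 0.5, f(m) = 2.125 (+); new bracket [0.5, 1]
m = 0.75, f(m) = 1.234375 (+); new bracket [0.75, 1]

[0.75, 1]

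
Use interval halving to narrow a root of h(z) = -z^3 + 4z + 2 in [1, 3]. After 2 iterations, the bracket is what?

m = 2, h(m) = 2 (+); new bracket [2, 3]
m = 2.5, h(m) = -3.625 (−); new bracket [2, 2.5]

[2, 2.5]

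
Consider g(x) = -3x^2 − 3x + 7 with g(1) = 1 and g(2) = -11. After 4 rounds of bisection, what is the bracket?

g(1.5) = -4.25 < 0, so the root lies in [1, 1.5]
g(1.25) = -1.4375 < 0, so the root lies in [1, 1.25]
g(1.125) = -0.171875 < 0, so the root lies in [1, 1.125]
g(1.0625) = 0.4258 > 0, so the root lies in [1.0625, 1.125]

[1.0625, 1.125]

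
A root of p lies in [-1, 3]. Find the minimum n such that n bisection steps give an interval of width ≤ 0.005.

10

Width after n steps is 4/2^n. Need 2^n ≥ 4/0.005 = 800.
2^9 = 512 < 800 ≤ 2^10 = 1024, so n = 10.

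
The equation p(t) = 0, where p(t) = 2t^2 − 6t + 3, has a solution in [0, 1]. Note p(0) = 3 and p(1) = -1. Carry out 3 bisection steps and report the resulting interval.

[0.625, 0.75]

p(0.5) = 0.5 > 0, so the root lies in [0.5, 1]
p(0.75) = -0.375 < 0, so the root lies in [0.5, 0.75]
p(0.625) = 0.03125 > 0, so the root lies in [0.625, 0.75]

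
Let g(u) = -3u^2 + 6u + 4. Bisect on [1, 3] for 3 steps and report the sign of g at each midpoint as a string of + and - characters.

++-

g(2) = 4 > 0, so the root lies in [2, 3]
g(2.5) = 0.25 > 0, so the root lies in [2.5, 3]
g(2.75) = -2.1875 < 0, so the root lies in [2.5, 2.75]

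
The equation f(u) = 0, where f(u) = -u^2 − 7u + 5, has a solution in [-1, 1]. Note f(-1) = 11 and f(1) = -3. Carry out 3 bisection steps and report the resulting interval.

[0.5, 0.75]

u = 0 gives f = 5, positive; keep [0, 1]
u = 0.5 gives f = 1.25, positive; keep [0.5, 1]
u = 0.75 gives f = -0.8125, negative; keep [0.5, 0.75]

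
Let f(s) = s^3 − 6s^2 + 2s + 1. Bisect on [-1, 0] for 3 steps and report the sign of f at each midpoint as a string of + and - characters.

-+-

f(-0.5) = -1.625 < 0, so the root lies in [-0.5, 0]
f(-0.25) = 0.109375 > 0, so the root lies in [-0.5, -0.25]
f(-0.375) = -0.646484 < 0, so the root lies in [-0.375, -0.25]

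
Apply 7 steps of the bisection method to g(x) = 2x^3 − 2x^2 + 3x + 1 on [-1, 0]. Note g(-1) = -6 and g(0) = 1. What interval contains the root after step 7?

[-0.2734375, -0.265625]

x = -0.5 gives g = -1.25, negative; keep [-0.5, 0]
x = -0.25 gives g = 0.09375, positive; keep [-0.5, -0.25]
x = -0.375 gives g = -0.511719, negative; keep [-0.375, -0.25]
x = -0.3125 gives g = -0.1938, negative; keep [-0.3125, -0.25]
x = -0.28125 gives g = -0.0464, negative; keep [-0.28125, -0.25]
x = -0.265625 gives g = 0.0245, positive; keep [-0.28125, -0.265625]
x = -0.2734375 gives g = -0.0107, negative; keep [-0.2734375, -0.265625]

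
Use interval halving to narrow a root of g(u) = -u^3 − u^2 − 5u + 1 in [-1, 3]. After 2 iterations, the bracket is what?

[0, 1]

g(1) = -6 < 0, so the root lies in [-1, 1]
g(0) = 1 > 0, so the root lies in [0, 1]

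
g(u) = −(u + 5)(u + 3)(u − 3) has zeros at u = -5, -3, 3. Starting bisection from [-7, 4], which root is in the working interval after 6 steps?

g(-1.5) = 23.625 > 0, so the root lies in [-1.5, 4]
g(1.25) = 46.484375 > 0, so the root lies in [1.25, 4]
g(2.625) = 16.083984 > 0, so the root lies in [2.625, 4]
g(3.3125) = -16.3977 < 0, so the root lies in [2.625, 3.3125]
g(2.96875) = 1.4864 > 0, so the root lies in [2.96875, 3.3125]
g(3.140625) = -7.0296 < 0, so the root lies in [2.96875, 3.140625]

3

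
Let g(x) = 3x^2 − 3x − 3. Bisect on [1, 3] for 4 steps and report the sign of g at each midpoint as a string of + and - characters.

m = 2, g(m) = 3 (+); new bracket [1, 2]
m = 1.5, g(m) = -0.75 (−); new bracket [1.5, 2]
m = 1.75, g(m) = 0.9375 (+); new bracket [1.5, 1.75]
m = 1.625, g(m) = 0.0469 (+); new bracket [1.5, 1.625]

+-++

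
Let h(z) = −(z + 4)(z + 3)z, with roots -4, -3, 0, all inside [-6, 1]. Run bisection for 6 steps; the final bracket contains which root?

z = -2.5 gives h = 1.875, positive; keep [-2.5, 1]
z = -0.75 gives h = 5.484375, positive; keep [-0.75, 1]
z = 0.125 gives h = -1.611328, negative; keep [-0.75, 0.125]
z = -0.3125 gives h = 3.0969, positive; keep [-0.3125, 0.125]
z = -0.09375 gives h = 1.0643, positive; keep [-0.09375, 0.125]
z = 0.015625 gives h = -0.1892, negative; keep [-0.09375, 0.015625]

0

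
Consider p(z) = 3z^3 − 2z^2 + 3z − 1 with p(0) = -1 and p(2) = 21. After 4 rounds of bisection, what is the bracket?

[0.25, 0.375]

m = 1, p(m) = 3 (+); new bracket [0, 1]
m = 0.5, p(m) = 0.375 (+); new bracket [0, 0.5]
m = 0.25, p(m) = -0.328125 (−); new bracket [0.25, 0.5]
m = 0.375, p(m) = 0.002 (+); new bracket [0.25, 0.375]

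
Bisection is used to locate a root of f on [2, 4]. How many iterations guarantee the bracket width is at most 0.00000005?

Width after n steps is 2/2^n. Need 2^n ≥ 2/0.00000005 = 40000000.
2^25 = 33554432 < 40000000 ≤ 2^26 = 67108864, so n = 26.

26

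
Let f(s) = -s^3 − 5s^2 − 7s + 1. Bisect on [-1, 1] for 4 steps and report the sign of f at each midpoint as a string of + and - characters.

+--+

m = 0, f(m) = 1 (+); new bracket [0, 1]
m = 0.5, f(m) = -3.875 (−); new bracket [0, 0.5]
m = 0.25, f(m) = -1.078125 (−); new bracket [0, 0.25]
m = 0.125, f(m) = 0.0449 (+); new bracket [0.125, 0.25]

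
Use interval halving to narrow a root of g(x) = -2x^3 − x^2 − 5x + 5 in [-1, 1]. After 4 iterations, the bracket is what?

x = 0 gives g = 5, positive; keep [0, 1]
x = 0.5 gives g = 2, positive; keep [0.5, 1]
x = 0.75 gives g = -0.15625, negative; keep [0.5, 0.75]
x = 0.625 gives g = 0.9961, positive; keep [0.625, 0.75]

[0.625, 0.75]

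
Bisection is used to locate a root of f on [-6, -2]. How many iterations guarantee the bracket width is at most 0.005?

10

Width after n steps is 4/2^n. Need 2^n ≥ 4/0.005 = 800.
2^9 = 512 < 800 ≤ 2^10 = 1024, so n = 10.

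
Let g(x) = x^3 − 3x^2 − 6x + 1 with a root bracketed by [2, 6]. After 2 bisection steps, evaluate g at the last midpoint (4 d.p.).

21.0000

m = 4, g(m) = -7 (−); new bracket [4, 6]
m = 5, g(m) = 21 (+); new bracket [4, 5]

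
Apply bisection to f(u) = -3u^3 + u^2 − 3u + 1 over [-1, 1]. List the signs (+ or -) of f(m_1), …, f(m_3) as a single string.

+-+

f(0) = 1 > 0, so the root lies in [0, 1]
f(0.5) = -0.625 < 0, so the root lies in [0, 0.5]
f(0.25) = 0.265625 > 0, so the root lies in [0.25, 0.5]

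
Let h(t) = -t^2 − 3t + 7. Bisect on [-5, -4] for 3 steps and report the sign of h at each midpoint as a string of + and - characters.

+--

t = -4.5 gives h = 0.25, positive; keep [-5, -4.5]
t = -4.75 gives h = -1.3125, negative; keep [-4.75, -4.5]
t = -4.625 gives h = -0.515625, negative; keep [-4.625, -4.5]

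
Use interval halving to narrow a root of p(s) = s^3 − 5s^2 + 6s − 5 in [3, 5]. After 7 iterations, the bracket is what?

p(4) = 3 > 0, so the root lies in [3, 4]
p(3.5) = -2.375 < 0, so the root lies in [3.5, 4]
p(3.75) = -0.078125 < 0, so the root lies in [3.75, 4]
p(3.875) = 1.3574 > 0, so the root lies in [3.75, 3.875]
p(3.8125) = 0.6145 > 0, so the root lies in [3.75, 3.8125]
p(3.78125) = 0.262 > 0, so the root lies in [3.75, 3.78125]
p(3.765625) = 0.0904 > 0, so the root lies in [3.75, 3.765625]

[3.75, 3.765625]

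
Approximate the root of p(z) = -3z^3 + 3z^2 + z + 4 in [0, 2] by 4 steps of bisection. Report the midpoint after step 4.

1.625

p(1) = 5 > 0, so the root lies in [1, 2]
p(1.5) = 2.125 > 0, so the root lies in [1.5, 2]
p(1.75) = -1.140625 < 0, so the root lies in [1.5, 1.75]
p(1.625) = 0.6738 > 0, so the root lies in [1.625, 1.75]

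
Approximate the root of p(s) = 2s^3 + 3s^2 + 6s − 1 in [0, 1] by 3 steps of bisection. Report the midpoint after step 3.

p(0.5) = 3 > 0, so the root lies in [0, 0.5]
p(0.25) = 0.71875 > 0, so the root lies in [0, 0.25]
p(0.125) = -0.199219 < 0, so the root lies in [0.125, 0.25]

0.125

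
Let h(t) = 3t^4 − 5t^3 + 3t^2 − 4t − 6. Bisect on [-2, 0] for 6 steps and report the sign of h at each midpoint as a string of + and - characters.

midpoint -1: h = 9 > 0 → [-1, 0]
midpoint -0.5: h = -2.4375 < 0 → [-1, -0.5]
midpoint -0.75: h = 1.746094 > 0 → [-0.75, -0.5]
midpoint -0.625: h = -0.6497 < 0 → [-0.75, -0.625]
midpoint -0.6875: h = 0.4629 > 0 → [-0.6875, -0.625]
midpoint -0.65625: h = -0.1135 < 0 → [-0.6875, -0.65625]

+-+-+-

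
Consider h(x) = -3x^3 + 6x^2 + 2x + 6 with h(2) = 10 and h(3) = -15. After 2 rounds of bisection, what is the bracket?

[2.5, 2.75]

midpoint 2.5: h = 1.625 > 0 → [2.5, 3]
midpoint 2.75: h = -5.515625 < 0 → [2.5, 2.75]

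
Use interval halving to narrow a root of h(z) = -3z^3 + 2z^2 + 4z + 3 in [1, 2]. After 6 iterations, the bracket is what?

m = 1.5, h(m) = 3.375 (+); new bracket [1.5, 2]
m = 1.75, h(m) = 0.046875 (+); new bracket [1.75, 2]
m = 1.875, h(m) = -2.244141 (−); new bracket [1.75, 1.875]
m = 1.8125, h(m) = -1.0427 (−); new bracket [1.75, 1.8125]
m = 1.78125, h(m) = -0.4842 (−); new bracket [1.75, 1.78125]
m = 1.765625, h(m) = -0.2153 (−); new bracket [1.75, 1.765625]

[1.75, 1.765625]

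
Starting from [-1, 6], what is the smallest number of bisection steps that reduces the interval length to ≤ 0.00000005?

Width after n steps is 7/2^n. Need 2^n ≥ 7/0.00000005 = 140000000.
2^27 = 134217728 < 140000000 ≤ 2^28 = 268435456, so n = 28.

28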